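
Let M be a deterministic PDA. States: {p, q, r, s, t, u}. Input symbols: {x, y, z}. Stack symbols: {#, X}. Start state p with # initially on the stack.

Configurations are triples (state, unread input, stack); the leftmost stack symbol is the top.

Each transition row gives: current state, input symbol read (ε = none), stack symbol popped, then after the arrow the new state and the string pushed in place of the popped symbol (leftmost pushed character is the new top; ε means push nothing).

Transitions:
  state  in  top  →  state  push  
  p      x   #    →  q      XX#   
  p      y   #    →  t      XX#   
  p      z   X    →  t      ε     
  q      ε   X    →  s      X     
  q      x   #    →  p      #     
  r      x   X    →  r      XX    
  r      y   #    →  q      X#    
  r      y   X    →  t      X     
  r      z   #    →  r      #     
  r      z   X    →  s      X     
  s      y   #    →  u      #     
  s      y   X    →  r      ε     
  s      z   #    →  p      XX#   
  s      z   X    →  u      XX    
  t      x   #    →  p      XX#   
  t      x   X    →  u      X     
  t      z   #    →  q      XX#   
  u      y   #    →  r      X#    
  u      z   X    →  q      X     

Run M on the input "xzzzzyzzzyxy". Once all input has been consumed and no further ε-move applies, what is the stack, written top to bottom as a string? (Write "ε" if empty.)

XXXX#

(p, xzzzzyzzzyxy, #) ⊢ (q, zzzzyzzzyxy, XX#) ⊢ (s, zzzzyzzzyxy, XX#) ⊢ (u, zzzyzzzyxy, XXX#) ⊢ (q, zzyzzzyxy, XXX#) ⊢ (s, zzyzzzyxy, XXX#) ⊢ (u, zyzzzyxy, XXXX#) ⊢ (q, yzzzyxy, XXXX#) ⊢ (s, yzzzyxy, XXXX#) ⊢ (r, zzzyxy, XXX#) ⊢ (s, zzyxy, XXX#) ⊢ (u, zyxy, XXXX#) ⊢ (q, yxy, XXXX#) ⊢ (s, yxy, XXXX#) ⊢ (r, xy, XXX#) ⊢ (r, y, XXXX#) ⊢ (t, ε, XXXX#)
All input consumed in state t with stack XXXX#.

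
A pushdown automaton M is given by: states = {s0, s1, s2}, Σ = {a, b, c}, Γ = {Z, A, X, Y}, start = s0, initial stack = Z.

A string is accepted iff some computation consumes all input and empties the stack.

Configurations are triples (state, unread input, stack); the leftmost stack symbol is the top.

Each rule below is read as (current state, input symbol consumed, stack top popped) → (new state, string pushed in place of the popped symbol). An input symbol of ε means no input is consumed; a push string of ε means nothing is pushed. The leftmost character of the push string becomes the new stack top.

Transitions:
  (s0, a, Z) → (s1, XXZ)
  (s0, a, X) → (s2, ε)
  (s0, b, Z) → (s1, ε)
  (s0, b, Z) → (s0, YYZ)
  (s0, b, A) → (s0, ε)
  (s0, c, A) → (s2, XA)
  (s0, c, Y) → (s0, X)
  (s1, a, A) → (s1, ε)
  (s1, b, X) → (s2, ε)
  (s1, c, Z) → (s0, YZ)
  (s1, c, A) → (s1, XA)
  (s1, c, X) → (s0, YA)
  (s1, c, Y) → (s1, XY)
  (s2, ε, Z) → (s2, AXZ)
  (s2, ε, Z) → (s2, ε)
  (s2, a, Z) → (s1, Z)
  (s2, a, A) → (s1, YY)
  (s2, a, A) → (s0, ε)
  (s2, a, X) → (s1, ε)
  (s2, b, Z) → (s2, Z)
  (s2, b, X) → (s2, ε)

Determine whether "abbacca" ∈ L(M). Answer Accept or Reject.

One accepting computation: (s0, abbacca, Z) ⊢ (s1, bbacca, XXZ) ⊢ (s2, bacca, XZ) ⊢ (s2, acca, Z) ⊢ (s1, cca, Z) ⊢ (s0, ca, YZ) ⊢ (s0, a, XZ) ⊢ (s2, ε, Z) ⊢ (s2, ε, ε)
All input consumed and the stack is empty.

Accept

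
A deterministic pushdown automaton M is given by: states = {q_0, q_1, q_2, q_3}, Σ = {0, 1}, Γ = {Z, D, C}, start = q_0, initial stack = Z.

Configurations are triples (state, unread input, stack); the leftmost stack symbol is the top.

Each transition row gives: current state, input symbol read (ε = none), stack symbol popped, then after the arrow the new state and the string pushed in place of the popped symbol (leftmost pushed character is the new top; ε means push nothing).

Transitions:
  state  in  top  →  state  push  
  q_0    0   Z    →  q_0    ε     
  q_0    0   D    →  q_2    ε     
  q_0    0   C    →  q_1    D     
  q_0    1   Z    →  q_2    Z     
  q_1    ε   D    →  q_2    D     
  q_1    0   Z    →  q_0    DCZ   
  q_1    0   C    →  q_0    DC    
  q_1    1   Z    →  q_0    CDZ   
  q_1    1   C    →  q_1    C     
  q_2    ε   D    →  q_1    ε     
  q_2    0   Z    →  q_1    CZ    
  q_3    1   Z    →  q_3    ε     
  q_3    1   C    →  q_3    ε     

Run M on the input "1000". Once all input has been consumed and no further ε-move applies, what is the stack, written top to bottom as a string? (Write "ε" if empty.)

(q_0, 1000, Z)
  read 1, top Z: go to q_2, push Z → (q_2, 000, Z)
  read 0, top Z: go to q_1, push CZ → (q_1, 00, CZ)
  read 0, top C: go to q_0, push DC → (q_0, 0, DCZ)
  read 0, top D: go to q_2, push ε → (q_2, ε, CZ)
All input consumed in state q_2 with stack CZ.

CZ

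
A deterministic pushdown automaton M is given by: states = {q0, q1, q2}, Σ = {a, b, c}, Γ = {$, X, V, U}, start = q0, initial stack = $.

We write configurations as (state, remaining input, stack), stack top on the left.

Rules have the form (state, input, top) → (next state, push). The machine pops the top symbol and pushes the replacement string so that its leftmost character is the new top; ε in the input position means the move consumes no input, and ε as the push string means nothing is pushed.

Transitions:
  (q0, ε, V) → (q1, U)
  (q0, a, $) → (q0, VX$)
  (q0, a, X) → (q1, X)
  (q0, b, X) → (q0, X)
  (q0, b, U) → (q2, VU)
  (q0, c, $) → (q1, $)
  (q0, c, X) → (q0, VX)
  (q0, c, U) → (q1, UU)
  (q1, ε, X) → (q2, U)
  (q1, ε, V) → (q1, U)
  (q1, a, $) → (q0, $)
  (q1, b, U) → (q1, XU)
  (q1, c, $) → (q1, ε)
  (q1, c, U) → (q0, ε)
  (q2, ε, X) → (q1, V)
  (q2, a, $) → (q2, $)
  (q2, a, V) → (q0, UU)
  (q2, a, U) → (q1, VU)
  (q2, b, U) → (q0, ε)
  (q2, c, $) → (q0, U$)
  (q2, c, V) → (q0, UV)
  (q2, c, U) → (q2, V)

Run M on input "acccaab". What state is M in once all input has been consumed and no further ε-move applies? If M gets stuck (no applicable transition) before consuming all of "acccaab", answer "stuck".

(q0, acccaab, $) ⊢ (q0, cccaab, VX$) ⊢ (q1, cccaab, UX$) ⊢ (q0, ccaab, X$) ⊢ (q0, caab, VX$) ⊢ (q1, caab, UX$) ⊢ (q0, aab, X$) ⊢ (q1, ab, X$) ⊢ (q2, ab, U$) ⊢ (q1, b, VU$) ⊢ (q1, b, UU$) ⊢ (q1, ε, XUU$) ⊢ (q2, ε, UUU$)
All input consumed; M is in state q2.

q2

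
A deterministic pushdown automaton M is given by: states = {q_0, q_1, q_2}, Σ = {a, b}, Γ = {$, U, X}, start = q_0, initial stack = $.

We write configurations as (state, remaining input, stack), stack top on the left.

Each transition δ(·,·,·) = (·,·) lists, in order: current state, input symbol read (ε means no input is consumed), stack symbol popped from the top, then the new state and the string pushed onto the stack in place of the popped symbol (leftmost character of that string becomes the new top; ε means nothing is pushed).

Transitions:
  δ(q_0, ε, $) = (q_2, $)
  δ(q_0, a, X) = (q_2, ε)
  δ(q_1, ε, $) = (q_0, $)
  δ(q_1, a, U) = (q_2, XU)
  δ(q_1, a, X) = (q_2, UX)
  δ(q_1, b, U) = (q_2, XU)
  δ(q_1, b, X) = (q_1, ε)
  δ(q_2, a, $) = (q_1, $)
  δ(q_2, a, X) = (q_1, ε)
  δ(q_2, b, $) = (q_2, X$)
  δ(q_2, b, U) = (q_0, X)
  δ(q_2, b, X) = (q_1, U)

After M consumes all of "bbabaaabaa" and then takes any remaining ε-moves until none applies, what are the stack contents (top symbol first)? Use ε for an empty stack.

UUU$

(q_0, bbabaaabaa, $)
  ε-move, top $: go to q_2, push $ → (q_2, bbabaaabaa, $)
  read b, top $: go to q_2, push X$ → (q_2, babaaabaa, X$)
  read b, top X: go to q_1, push U → (q_1, abaaabaa, U$)
  read a, top U: go to q_2, push XU → (q_2, baaabaa, XU$)
  read b, top X: go to q_1, push U → (q_1, aaabaa, UU$)
  read a, top U: go to q_2, push XU → (q_2, aabaa, XUU$)
  read a, top X: go to q_1, push ε → (q_1, abaa, UU$)
  read a, top U: go to q_2, push XU → (q_2, baa, XUU$)
  read b, top X: go to q_1, push U → (q_1, aa, UUU$)
  read a, top U: go to q_2, push XU → (q_2, a, XUUU$)
  read a, top X: go to q_1, push ε → (q_1, ε, UUU$)
All input consumed in state q_1 with stack UUU$.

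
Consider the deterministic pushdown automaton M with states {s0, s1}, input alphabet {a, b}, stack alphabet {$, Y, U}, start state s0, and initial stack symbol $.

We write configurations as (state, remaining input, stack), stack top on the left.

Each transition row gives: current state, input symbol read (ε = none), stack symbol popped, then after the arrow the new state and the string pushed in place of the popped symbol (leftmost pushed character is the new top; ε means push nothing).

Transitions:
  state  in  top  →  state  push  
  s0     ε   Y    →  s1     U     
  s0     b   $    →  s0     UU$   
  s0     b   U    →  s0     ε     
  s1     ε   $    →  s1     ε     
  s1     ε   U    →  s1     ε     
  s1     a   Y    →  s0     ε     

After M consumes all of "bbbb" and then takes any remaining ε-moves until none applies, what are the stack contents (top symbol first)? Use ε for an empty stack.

(s0, bbbb, $) ⊢ (s0, bbb, UU$) ⊢ (s0, bb, U$) ⊢ (s0, b, $) ⊢ (s0, ε, UU$)
All input consumed in state s0 with stack UU$.

UU$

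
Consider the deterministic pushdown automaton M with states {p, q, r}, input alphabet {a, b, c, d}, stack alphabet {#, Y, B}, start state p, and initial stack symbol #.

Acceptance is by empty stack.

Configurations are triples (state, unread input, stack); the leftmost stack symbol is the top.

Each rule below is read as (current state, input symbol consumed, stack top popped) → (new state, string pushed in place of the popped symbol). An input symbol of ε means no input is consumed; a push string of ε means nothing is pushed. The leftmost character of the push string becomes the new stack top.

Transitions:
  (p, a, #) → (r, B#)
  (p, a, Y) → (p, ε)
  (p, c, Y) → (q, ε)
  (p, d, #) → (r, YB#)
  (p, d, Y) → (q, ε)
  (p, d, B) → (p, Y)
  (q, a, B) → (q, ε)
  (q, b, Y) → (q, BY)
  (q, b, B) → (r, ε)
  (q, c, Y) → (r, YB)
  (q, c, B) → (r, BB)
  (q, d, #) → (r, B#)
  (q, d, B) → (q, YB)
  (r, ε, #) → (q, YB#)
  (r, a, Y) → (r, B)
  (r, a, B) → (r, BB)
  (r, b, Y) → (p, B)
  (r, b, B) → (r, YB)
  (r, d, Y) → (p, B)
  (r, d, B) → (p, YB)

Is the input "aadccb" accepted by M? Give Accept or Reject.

(p, aadccb, #)
  read a, top #: go to r, push B# → (r, adccb, B#)
  read a, top B: go to r, push BB → (r, dccb, BB#)
  read d, top B: go to p, push YB → (p, ccb, YBB#)
  read c, top Y: go to q, push ε → (q, cb, BB#)
  read c, top B: go to r, push BB → (r, b, BBB#)
  read b, top B: go to r, push YB → (r, ε, YBBB#)
All input consumed; stack is YBBB#, not empty, and no further ε-move applies.

Reject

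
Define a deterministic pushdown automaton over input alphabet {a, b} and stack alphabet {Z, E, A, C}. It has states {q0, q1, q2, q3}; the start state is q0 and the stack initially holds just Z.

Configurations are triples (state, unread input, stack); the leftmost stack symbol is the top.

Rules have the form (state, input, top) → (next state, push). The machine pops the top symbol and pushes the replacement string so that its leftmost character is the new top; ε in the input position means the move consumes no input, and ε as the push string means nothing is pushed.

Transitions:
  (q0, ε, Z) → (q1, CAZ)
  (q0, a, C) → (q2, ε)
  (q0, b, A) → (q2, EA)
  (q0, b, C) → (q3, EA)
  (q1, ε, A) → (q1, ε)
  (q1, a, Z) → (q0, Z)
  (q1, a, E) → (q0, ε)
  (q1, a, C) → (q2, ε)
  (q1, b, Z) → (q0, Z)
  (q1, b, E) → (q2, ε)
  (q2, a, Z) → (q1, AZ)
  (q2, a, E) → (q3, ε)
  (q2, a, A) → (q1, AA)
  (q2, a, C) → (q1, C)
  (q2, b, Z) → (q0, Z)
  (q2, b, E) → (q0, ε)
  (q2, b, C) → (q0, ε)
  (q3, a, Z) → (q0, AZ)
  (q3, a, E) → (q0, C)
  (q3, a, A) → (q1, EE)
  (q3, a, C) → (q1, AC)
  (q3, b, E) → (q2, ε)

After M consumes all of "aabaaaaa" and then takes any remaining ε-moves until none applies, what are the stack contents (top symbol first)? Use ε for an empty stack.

Z

(q0, aabaaaaa, Z)
  ε-move, top Z: go to q1, push CAZ → (q1, aabaaaaa, CAZ)
  read a, top C: go to q2, push ε → (q2, abaaaaa, AZ)
  read a, top A: go to q1, push AA → (q1, baaaaa, AAZ)
  ε-move, top A: go to q1, push ε → (q1, baaaaa, AZ)
  ε-move, top A: go to q1, push ε → (q1, baaaaa, Z)
  read b, top Z: go to q0, push Z → (q0, aaaaa, Z)
  ε-move, top Z: go to q1, push CAZ → (q1, aaaaa, CAZ)
  read a, top C: go to q2, push ε → (q2, aaaa, AZ)
  read a, top A: go to q1, push AA → (q1, aaa, AAZ)
  ε-move, top A: go to q1, push ε → (q1, aaa, AZ)
  ε-move, top A: go to q1, push ε → (q1, aaa, Z)
  read a, top Z: go to q0, push Z → (q0, aa, Z)
  ε-move, top Z: go to q1, push CAZ → (q1, aa, CAZ)
  read a, top C: go to q2, push ε → (q2, a, AZ)
  read a, top A: go to q1, push AA → (q1, ε, AAZ)
  ε-move, top A: go to q1, push ε → (q1, ε, AZ)
  ε-move, top A: go to q1, push ε → (q1, ε, Z)
All input consumed in state q1 with stack Z.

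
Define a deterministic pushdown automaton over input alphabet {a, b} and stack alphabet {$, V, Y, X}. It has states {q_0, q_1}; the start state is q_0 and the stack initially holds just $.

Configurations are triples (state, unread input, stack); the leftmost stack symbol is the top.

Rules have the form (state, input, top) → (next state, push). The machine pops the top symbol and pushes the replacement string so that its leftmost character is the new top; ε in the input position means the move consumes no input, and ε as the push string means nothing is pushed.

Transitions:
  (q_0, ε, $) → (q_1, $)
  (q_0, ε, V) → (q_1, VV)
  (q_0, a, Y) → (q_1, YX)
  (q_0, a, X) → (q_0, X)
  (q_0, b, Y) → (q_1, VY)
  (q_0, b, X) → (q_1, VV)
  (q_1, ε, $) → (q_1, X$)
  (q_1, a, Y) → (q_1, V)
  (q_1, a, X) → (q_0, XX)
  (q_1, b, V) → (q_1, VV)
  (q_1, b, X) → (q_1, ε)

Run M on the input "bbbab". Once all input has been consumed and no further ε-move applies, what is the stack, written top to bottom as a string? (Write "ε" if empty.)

(q_0, bbbab, $) ⊢ (q_1, bbbab, $) ⊢ (q_1, bbbab, X$) ⊢ (q_1, bbab, $) ⊢ (q_1, bbab, X$) ⊢ (q_1, bab, $) ⊢ (q_1, bab, X$) ⊢ (q_1, ab, $) ⊢ (q_1, ab, X$) ⊢ (q_0, b, XX$) ⊢ (q_1, ε, VVX$)
All input consumed in state q_1 with stack VVX$.

VVX$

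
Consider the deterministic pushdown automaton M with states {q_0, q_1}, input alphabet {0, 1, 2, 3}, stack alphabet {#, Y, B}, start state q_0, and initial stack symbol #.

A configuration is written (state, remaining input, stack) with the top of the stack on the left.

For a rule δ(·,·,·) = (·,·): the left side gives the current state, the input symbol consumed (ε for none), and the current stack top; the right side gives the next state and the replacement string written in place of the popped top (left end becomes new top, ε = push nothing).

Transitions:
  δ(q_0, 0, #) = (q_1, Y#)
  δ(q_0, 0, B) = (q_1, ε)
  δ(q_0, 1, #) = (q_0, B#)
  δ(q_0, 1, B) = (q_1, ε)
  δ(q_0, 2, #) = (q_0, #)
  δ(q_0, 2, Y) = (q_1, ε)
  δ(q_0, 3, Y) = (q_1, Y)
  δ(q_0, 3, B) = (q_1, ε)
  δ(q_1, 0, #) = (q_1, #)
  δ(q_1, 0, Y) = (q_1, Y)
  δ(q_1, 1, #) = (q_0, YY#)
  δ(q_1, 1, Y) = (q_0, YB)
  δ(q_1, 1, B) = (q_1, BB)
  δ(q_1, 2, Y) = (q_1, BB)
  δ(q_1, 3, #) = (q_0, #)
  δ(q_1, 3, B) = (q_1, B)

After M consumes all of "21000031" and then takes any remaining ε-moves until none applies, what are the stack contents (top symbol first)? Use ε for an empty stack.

(q_0, 21000031, #) ⊢ (q_0, 1000031, #) ⊢ (q_0, 000031, B#) ⊢ (q_1, 00031, #) ⊢ (q_1, 0031, #) ⊢ (q_1, 031, #) ⊢ (q_1, 31, #) ⊢ (q_0, 1, #) ⊢ (q_0, ε, B#)
All input consumed in state q_0 with stack B#.

B#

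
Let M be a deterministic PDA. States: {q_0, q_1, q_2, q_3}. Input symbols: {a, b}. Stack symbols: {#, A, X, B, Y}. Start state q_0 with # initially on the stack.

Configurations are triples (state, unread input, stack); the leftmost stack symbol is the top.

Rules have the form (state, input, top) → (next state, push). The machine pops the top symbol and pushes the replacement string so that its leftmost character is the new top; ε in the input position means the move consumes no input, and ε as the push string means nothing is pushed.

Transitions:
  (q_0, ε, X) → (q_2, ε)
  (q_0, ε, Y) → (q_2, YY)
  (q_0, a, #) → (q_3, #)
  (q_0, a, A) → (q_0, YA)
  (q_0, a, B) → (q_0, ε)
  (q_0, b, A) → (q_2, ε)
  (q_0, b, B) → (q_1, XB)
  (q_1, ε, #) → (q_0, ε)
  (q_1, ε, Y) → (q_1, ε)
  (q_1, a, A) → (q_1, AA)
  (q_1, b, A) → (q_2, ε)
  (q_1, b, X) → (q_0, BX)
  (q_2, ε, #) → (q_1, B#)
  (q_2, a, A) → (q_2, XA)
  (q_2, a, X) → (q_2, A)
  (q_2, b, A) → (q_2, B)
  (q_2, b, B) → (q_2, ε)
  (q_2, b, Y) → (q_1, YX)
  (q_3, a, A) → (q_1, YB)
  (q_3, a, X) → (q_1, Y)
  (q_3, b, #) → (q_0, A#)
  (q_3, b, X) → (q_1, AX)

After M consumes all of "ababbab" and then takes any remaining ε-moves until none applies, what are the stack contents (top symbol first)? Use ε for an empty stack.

XA#

(q_0, ababbab, #)
  read a, top #: go to q_3, push # → (q_3, babbab, #)
  read b, top #: go to q_0, push A# → (q_0, abbab, A#)
  read a, top A: go to q_0, push YA → (q_0, bbab, YA#)
  ε-move, top Y: go to q_2, push YY → (q_2, bbab, YYA#)
  read b, top Y: go to q_1, push YX → (q_1, bab, YXYA#)
  ε-move, top Y: go to q_1, push ε → (q_1, bab, XYA#)
  read b, top X: go to q_0, push BX → (q_0, ab, BXYA#)
  read a, top B: go to q_0, push ε → (q_0, b, XYA#)
  ε-move, top X: go to q_2, push ε → (q_2, b, YA#)
  read b, top Y: go to q_1, push YX → (q_1, ε, YXA#)
  ε-move, top Y: go to q_1, push ε → (q_1, ε, XA#)
All input consumed in state q_1 with stack XA#.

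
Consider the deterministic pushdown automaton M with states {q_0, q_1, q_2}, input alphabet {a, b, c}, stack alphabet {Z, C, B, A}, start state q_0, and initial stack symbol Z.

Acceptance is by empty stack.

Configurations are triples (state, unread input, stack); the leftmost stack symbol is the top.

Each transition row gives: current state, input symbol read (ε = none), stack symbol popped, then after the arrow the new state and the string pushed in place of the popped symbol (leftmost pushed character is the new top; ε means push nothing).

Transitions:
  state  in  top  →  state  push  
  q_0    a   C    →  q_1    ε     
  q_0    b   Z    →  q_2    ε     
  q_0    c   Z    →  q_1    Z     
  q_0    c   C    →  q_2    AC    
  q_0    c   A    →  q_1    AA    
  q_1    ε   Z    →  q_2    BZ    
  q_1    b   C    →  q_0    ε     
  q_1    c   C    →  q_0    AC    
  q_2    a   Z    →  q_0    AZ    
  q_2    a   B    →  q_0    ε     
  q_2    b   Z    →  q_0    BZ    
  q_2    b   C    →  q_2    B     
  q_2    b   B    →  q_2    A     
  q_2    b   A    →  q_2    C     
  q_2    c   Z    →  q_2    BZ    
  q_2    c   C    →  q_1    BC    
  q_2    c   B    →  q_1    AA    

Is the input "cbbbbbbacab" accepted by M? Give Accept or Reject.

(q_0, cbbbbbbacab, Z)
  read c, top Z: go to q_1, push Z → (q_1, bbbbbbacab, Z)
  ε-move, top Z: go to q_2, push BZ → (q_2, bbbbbbacab, BZ)
  read b, top B: go to q_2, push A → (q_2, bbbbbacab, AZ)
  read b, top A: go to q_2, push C → (q_2, bbbbacab, CZ)
  read b, top C: go to q_2, push B → (q_2, bbbacab, BZ)
  read b, top B: go to q_2, push A → (q_2, bbacab, AZ)
  read b, top A: go to q_2, push C → (q_2, bacab, CZ)
  read b, top C: go to q_2, push B → (q_2, acab, BZ)
  read a, top B: go to q_0, push ε → (q_0, cab, Z)
  read c, top Z: go to q_1, push Z → (q_1, ab, Z)
  ε-move, top Z: go to q_2, push BZ → (q_2, ab, BZ)
  read a, top B: go to q_0, push ε → (q_0, b, Z)
  read b, top Z: go to q_2, push ε → (q_2, ε, ε)
All input consumed and the stack is empty.

Accept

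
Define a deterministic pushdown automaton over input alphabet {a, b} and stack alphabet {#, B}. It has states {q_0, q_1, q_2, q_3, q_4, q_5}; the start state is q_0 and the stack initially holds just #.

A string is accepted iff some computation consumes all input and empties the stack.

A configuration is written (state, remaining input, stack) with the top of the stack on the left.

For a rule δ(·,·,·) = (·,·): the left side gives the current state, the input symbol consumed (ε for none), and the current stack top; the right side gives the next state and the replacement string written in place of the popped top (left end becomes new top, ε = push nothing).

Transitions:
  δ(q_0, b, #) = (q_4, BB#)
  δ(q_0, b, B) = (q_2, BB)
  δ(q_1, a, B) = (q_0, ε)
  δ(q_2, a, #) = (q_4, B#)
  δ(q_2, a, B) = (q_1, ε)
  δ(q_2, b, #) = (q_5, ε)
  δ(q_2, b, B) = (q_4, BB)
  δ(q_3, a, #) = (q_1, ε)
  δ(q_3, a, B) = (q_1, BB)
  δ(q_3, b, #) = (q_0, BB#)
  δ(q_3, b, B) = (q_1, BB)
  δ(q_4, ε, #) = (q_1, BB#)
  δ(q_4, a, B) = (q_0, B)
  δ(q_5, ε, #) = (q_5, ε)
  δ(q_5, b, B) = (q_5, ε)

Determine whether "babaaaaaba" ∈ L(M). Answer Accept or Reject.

Reject

(q_0, babaaaaaba, #)
  read b, top #: go to q_4, push BB# → (q_4, abaaaaaba, BB#)
  read a, top B: go to q_0, push B → (q_0, baaaaaba, BB#)
  read b, top B: go to q_2, push BB → (q_2, aaaaaba, BBB#)
  read a, top B: go to q_1, push ε → (q_1, aaaaba, BB#)
  read a, top B: go to q_0, push ε → (q_0, aaaba, B#)
No transition applies at (q_0, aaaba, B#); input not fully consumed.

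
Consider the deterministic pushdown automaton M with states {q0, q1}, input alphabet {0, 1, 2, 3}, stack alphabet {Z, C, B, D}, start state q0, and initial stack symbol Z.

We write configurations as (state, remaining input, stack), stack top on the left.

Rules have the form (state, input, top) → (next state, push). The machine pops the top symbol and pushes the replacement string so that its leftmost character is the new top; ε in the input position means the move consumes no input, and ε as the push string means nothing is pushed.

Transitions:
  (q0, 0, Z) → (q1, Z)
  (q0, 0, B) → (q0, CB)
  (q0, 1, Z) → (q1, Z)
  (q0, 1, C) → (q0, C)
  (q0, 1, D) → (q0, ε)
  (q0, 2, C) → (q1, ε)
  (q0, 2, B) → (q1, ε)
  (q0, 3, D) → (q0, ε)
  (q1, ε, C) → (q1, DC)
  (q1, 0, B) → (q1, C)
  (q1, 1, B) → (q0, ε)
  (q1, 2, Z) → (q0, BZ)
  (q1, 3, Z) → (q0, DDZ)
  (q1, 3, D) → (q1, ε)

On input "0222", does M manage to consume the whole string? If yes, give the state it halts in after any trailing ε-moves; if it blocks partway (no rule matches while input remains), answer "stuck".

(q0, 0222, Z)
  read 0, top Z: go to q1, push Z → (q1, 222, Z)
  read 2, top Z: go to q0, push BZ → (q0, 22, BZ)
  read 2, top B: go to q1, push ε → (q1, 2, Z)
  read 2, top Z: go to q0, push BZ → (q0, ε, BZ)
All input consumed; M is in state q0.

q0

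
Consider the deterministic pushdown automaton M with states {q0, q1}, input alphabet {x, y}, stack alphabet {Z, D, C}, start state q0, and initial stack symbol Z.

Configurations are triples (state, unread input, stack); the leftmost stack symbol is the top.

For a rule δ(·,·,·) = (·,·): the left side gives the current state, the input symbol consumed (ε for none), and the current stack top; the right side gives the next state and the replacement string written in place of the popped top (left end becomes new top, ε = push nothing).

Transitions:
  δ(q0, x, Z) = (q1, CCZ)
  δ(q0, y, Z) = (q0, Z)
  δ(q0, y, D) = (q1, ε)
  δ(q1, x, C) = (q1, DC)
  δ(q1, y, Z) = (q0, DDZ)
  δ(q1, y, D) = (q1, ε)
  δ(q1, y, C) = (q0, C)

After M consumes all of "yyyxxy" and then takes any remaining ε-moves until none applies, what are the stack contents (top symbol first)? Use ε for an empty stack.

CCZ

(q0, yyyxxy, Z)
  read y, top Z: go to q0, push Z → (q0, yyxxy, Z)
  read y, top Z: go to q0, push Z → (q0, yxxy, Z)
  read y, top Z: go to q0, push Z → (q0, xxy, Z)
  read x, top Z: go to q1, push CCZ → (q1, xy, CCZ)
  read x, top C: go to q1, push DC → (q1, y, DCCZ)
  read y, top D: go to q1, push ε → (q1, ε, CCZ)
All input consumed in state q1 with stack CCZ.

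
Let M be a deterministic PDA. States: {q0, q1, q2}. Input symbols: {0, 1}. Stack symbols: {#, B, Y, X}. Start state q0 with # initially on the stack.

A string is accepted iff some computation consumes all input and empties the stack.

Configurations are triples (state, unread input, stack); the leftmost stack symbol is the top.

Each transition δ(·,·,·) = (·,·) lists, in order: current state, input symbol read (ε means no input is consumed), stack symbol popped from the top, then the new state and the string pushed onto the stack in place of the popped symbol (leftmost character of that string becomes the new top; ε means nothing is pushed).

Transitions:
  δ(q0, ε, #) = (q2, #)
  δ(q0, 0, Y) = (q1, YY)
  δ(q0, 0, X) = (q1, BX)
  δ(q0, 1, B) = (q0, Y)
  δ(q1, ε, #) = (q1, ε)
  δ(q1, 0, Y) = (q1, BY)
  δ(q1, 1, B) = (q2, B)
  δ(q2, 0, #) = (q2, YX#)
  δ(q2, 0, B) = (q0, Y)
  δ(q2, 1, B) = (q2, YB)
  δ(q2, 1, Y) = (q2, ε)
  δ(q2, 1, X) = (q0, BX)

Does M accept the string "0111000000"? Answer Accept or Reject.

(q0, 0111000000, #)
  ε-move, top #: go to q2, push # → (q2, 0111000000, #)
  read 0, top #: go to q2, push YX# → (q2, 111000000, YX#)
  read 1, top Y: go to q2, push ε → (q2, 11000000, X#)
  read 1, top X: go to q0, push BX → (q0, 1000000, BX#)
  read 1, top B: go to q0, push Y → (q0, 000000, YX#)
  read 0, top Y: go to q1, push YY → (q1, 00000, YYX#)
  read 0, top Y: go to q1, push BY → (q1, 0000, BYYX#)
No transition applies at (q1, 0000, BYYX#); input not fully consumed.

Reject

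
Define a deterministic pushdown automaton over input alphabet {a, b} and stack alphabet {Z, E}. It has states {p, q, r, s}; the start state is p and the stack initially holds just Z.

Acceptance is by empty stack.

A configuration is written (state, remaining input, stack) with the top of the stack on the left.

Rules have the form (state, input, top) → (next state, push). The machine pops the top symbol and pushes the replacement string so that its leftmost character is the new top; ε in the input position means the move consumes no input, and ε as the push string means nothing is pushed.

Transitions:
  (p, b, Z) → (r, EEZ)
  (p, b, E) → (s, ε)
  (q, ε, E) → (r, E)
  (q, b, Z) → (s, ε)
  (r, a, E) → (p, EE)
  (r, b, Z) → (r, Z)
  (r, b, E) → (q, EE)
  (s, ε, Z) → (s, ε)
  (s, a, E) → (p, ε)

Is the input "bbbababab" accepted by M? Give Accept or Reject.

Accept

(p, bbbababab, Z)
  read b, top Z: go to r, push EEZ → (r, bbababab, EEZ)
  read b, top E: go to q, push EE → (q, bababab, EEEZ)
  ε-move, top E: go to r, push E → (r, bababab, EEEZ)
  read b, top E: go to q, push EE → (q, ababab, EEEEZ)
  ε-move, top E: go to r, push E → (r, ababab, EEEEZ)
  read a, top E: go to p, push EE → (p, babab, EEEEEZ)
  read b, top E: go to s, push ε → (s, abab, EEEEZ)
  read a, top E: go to p, push ε → (p, bab, EEEZ)
  read b, top E: go to s, push ε → (s, ab, EEZ)
  read a, top E: go to p, push ε → (p, b, EZ)
  read b, top E: go to s, push ε → (s, ε, Z)
  ε-move, top Z: go to s, push ε → (s, ε, ε)
All input consumed and the stack is empty.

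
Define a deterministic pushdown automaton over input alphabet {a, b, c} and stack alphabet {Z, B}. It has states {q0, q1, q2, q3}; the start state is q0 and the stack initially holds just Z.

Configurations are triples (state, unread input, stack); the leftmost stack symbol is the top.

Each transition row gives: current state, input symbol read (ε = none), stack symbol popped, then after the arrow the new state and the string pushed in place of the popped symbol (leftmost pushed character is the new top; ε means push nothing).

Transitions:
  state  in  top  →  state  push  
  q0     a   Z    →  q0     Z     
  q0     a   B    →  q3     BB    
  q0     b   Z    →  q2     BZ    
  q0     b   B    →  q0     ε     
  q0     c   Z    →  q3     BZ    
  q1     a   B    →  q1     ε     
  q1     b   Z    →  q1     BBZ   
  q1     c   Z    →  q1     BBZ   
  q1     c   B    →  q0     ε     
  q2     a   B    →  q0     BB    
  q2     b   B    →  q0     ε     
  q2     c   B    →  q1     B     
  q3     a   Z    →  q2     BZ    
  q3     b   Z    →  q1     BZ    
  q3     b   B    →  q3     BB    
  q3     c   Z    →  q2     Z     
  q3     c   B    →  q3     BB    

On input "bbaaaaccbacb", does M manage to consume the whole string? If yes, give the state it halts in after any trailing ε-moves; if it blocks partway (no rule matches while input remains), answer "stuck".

(q0, bbaaaaccbacb, Z)
  read b, top Z: go to q2, push BZ → (q2, baaaaccbacb, BZ)
  read b, top B: go to q0, push ε → (q0, aaaaccbacb, Z)
  read a, top Z: go to q0, push Z → (q0, aaaccbacb, Z)
  read a, top Z: go to q0, push Z → (q0, aaccbacb, Z)
  read a, top Z: go to q0, push Z → (q0, accbacb, Z)
  read a, top Z: go to q0, push Z → (q0, ccbacb, Z)
  read c, top Z: go to q3, push BZ → (q3, cbacb, BZ)
  read c, top B: go to q3, push BB → (q3, bacb, BBZ)
  read b, top B: go to q3, push BB → (q3, acb, BBBZ)
No transition for (q3, a, top B); M blocks with input acb remaining.

stuck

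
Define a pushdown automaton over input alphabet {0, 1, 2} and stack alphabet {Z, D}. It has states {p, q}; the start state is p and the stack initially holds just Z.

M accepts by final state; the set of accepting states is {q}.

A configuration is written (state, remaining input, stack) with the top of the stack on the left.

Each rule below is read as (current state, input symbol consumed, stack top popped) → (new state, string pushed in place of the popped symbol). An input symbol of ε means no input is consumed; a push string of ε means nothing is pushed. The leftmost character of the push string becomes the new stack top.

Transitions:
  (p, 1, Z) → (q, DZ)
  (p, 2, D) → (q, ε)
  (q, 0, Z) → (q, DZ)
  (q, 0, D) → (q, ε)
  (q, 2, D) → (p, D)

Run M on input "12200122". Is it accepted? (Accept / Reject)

Reject

No computation consumes all input and reaches a final state.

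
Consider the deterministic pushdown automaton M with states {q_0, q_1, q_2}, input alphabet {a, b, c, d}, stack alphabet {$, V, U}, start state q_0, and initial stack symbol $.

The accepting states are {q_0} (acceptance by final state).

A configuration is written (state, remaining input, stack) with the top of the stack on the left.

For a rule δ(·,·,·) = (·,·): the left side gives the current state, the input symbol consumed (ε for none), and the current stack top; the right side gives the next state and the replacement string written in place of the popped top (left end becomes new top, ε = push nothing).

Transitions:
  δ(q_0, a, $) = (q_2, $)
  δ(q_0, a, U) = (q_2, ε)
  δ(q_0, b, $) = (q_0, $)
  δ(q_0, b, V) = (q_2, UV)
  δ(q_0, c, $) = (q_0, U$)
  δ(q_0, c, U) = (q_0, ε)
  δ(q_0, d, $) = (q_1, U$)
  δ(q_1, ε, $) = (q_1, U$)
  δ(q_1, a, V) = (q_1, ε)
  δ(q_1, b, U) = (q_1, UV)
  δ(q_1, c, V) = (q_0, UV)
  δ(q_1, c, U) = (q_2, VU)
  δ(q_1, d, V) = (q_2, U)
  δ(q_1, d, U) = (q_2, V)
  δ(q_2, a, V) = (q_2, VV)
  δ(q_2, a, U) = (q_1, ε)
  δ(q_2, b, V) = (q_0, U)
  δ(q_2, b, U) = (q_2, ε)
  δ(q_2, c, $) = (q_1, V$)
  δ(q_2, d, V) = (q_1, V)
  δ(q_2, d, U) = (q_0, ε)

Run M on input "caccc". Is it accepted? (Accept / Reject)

Accept

(q_0, caccc, $)
  read c, top $: go to q_0, push U$ → (q_0, accc, U$)
  read a, top U: go to q_2, push ε → (q_2, ccc, $)
  read c, top $: go to q_1, push V$ → (q_1, cc, V$)
  read c, top V: go to q_0, push UV → (q_0, c, UV$)
  read c, top U: go to q_0, push ε → (q_0, ε, V$)
All input consumed; state q_0 ∈ F.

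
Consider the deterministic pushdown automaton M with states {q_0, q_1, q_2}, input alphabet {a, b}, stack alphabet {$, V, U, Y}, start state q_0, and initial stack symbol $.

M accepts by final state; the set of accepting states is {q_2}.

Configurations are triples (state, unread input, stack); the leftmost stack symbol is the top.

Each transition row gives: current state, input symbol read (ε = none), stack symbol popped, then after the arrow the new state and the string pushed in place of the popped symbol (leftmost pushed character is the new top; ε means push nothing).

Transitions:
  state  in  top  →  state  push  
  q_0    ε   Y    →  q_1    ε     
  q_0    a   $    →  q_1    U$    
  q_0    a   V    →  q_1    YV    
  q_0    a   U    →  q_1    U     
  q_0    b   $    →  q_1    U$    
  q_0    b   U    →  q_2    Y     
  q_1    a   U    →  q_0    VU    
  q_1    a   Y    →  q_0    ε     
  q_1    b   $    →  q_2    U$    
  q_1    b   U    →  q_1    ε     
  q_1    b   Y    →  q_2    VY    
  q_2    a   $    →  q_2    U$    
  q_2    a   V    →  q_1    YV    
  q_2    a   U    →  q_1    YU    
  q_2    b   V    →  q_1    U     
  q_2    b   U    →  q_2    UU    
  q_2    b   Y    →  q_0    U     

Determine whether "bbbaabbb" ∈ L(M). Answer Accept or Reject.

Accept

(q_0, bbbaabbb, $) ⊢ (q_1, bbaabbb, U$) ⊢ (q_1, baabbb, $) ⊢ (q_2, aabbb, U$) ⊢ (q_1, abbb, YU$) ⊢ (q_0, bbb, U$) ⊢ (q_2, bb, Y$) ⊢ (q_0, b, U$) ⊢ (q_2, ε, Y$)
All input consumed; state q_2 ∈ F.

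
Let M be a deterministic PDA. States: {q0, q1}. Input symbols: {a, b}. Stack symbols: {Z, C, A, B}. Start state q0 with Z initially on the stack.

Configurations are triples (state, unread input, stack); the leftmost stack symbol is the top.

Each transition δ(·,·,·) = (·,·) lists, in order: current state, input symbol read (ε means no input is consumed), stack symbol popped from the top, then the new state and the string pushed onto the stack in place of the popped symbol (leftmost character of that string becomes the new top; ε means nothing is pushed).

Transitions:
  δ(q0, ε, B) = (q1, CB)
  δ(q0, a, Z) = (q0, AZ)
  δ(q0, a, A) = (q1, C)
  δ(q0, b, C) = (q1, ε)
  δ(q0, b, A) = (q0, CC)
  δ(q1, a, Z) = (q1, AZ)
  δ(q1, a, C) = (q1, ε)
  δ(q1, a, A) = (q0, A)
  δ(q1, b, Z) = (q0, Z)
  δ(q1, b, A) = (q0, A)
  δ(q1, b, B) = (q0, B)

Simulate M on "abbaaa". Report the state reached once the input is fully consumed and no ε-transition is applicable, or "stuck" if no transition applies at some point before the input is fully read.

q0

(q0, abbaaa, Z) ⊢ (q0, bbaaa, AZ) ⊢ (q0, baaa, CCZ) ⊢ (q1, aaa, CZ) ⊢ (q1, aa, Z) ⊢ (q1, a, AZ) ⊢ (q0, ε, AZ)
All input consumed; M is in state q0.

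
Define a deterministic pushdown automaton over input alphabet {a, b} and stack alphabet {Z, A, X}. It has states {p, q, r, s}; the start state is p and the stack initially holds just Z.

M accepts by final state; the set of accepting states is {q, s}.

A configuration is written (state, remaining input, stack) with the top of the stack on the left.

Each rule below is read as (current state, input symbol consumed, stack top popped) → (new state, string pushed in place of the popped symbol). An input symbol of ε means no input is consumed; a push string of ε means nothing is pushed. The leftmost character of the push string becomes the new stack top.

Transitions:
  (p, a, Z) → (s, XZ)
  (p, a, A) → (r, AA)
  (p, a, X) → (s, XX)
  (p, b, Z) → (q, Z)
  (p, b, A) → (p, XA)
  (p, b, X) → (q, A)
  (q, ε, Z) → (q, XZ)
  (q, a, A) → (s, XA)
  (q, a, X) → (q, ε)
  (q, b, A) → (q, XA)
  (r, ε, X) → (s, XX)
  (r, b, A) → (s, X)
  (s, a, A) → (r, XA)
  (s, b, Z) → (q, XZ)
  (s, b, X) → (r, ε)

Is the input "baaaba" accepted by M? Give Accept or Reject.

(p, baaaba, Z)
  read b, top Z: go to q, push Z → (q, aaaba, Z)
  ε-move, top Z: go to q, push XZ → (q, aaaba, XZ)
  read a, top X: go to q, push ε → (q, aaba, Z)
  ε-move, top Z: go to q, push XZ → (q, aaba, XZ)
  read a, top X: go to q, push ε → (q, aba, Z)
  ε-move, top Z: go to q, push XZ → (q, aba, XZ)
  read a, top X: go to q, push ε → (q, ba, Z)
  ε-move, top Z: go to q, push XZ → (q, ba, XZ)
No transition applies at (q, ba, XZ); input not fully consumed.

Reject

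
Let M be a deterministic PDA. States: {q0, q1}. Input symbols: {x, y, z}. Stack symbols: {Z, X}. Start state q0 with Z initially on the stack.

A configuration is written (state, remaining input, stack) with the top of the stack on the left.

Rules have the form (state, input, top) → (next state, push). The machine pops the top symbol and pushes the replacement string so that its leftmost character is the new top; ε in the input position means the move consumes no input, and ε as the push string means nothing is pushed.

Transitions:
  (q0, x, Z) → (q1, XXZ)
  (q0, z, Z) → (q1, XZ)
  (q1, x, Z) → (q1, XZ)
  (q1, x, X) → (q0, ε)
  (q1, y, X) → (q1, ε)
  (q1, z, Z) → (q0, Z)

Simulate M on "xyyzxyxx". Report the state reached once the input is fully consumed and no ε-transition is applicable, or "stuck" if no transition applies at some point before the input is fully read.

(q0, xyyzxyxx, Z)
  read x, top Z: go to q1, push XXZ → (q1, yyzxyxx, XXZ)
  read y, top X: go to q1, push ε → (q1, yzxyxx, XZ)
  read y, top X: go to q1, push ε → (q1, zxyxx, Z)
  read z, top Z: go to q0, push Z → (q0, xyxx, Z)
  read x, top Z: go to q1, push XXZ → (q1, yxx, XXZ)
  read y, top X: go to q1, push ε → (q1, xx, XZ)
  read x, top X: go to q0, push ε → (q0, x, Z)
  read x, top Z: go to q1, push XXZ → (q1, ε, XXZ)
All input consumed; M is in state q1.

q1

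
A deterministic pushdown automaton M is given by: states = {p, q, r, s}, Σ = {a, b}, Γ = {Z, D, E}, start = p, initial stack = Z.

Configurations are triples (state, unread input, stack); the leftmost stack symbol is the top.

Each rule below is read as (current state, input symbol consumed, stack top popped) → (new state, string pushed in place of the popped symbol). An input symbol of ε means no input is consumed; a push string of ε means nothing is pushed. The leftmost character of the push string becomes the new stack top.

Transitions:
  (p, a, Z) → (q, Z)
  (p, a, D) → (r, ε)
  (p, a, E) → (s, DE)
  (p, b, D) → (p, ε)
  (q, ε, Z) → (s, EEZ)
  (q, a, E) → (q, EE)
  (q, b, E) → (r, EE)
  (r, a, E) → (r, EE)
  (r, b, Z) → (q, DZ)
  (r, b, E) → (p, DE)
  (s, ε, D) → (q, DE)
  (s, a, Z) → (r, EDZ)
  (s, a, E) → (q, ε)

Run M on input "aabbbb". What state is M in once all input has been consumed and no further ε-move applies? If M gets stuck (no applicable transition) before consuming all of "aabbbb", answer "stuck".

(p, aabbbb, Z)
  read a, top Z: go to q, push Z → (q, abbbb, Z)
  ε-move, top Z: go to s, push EEZ → (s, abbbb, EEZ)
  read a, top E: go to q, push ε → (q, bbbb, EZ)
  read b, top E: go to r, push EE → (r, bbb, EEZ)
  read b, top E: go to p, push DE → (p, bb, DEEZ)
  read b, top D: go to p, push ε → (p, b, EEZ)
No transition for (p, b, top E); M blocks with input b remaining.

stuck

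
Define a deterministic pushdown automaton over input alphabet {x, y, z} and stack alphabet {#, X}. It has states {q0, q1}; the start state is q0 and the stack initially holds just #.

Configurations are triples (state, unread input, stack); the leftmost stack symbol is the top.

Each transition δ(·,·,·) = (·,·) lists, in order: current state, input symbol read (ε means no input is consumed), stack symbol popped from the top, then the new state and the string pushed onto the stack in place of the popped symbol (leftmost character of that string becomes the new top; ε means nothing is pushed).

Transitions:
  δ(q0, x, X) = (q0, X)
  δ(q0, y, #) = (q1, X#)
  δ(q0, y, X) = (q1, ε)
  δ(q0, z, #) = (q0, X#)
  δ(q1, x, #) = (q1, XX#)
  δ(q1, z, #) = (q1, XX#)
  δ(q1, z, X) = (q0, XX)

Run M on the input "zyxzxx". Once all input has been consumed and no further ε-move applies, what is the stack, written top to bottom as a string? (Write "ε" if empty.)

(q0, zyxzxx, #)
  read z, top #: go to q0, push X# → (q0, yxzxx, X#)
  read y, top X: go to q1, push ε → (q1, xzxx, #)
  read x, top #: go to q1, push XX# → (q1, zxx, XX#)
  read z, top X: go to q0, push XX → (q0, xx, XXX#)
  read x, top X: go to q0, push X → (q0, x, XXX#)
  read x, top X: go to q0, push X → (q0, ε, XXX#)
All input consumed in state q0 with stack XXX#.

XXX#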